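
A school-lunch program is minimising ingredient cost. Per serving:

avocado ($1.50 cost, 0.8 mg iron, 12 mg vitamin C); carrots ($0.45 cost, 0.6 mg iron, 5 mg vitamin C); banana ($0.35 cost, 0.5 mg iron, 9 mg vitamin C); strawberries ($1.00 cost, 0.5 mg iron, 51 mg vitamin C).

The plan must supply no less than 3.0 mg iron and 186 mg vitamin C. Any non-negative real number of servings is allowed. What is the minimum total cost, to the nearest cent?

$4.14

avocado only: max(3.0/0.8, 186/12) = 15.5 servings → $23.25.
carrots only: max(3.0/0.6, 186/5) = 37.2 servings → $16.74.
banana only: max(3.0/0.5, 186/9) = 20.67 servings → $7.23.
strawberries only: max(3.0/0.5, 186/51) = 6 servings → $6.00.
avocado + carrots: the both-tight solution has a negative serving — not a feasible corner.
avocado + banana with both targets exact would need a negative amount; discard.
avocado + strawberries with both tight: 1.724 servings and 3.241 servings → $5.83.
carrots + banana: the both-tight solution has a negative serving — not a feasible corner.
carrots + strawberries with both tight: 2.135 servings and 3.438 servings → $4.40.
banana + strawberries with both tight: 2.857 servings and 3.143 servings → $4.14.
So the least-cost plan costs $4.14.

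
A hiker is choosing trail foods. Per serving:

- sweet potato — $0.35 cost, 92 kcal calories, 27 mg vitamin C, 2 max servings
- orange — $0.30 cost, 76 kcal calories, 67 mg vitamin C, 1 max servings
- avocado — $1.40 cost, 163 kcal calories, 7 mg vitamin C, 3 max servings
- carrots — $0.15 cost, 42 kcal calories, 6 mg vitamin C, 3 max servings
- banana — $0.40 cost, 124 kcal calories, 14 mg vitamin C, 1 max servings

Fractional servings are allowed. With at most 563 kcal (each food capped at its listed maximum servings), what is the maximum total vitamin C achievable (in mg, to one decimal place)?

155.3 mg

Vitamin C per kcal: orange 0.8816, sweet potato 0.2935, carrots 0.1429, banana 0.1129, avocado 0.04294.
Take 1 serving of orange: uses 76 kcal, +67.0 mg vitamin C (running total 67.0 mg).
Take 2 servings of sweet potato: uses 184 kcal, +54.0 mg vitamin C (running total 121.0 mg).
Take 3 servings of carrots: uses 126 kcal, +18.0 mg vitamin C (running total 139.0 mg).
Take 1 serving of banana: uses 124 kcal, +14.0 mg vitamin C (running total 153.0 mg).
Take 0.3252 servings of avocado: uses 53 kcal, +2.3 mg vitamin C (running total 155.3 mg).
Greedy by best ratio exhausts the calories allowance optimally: 155.3 mg.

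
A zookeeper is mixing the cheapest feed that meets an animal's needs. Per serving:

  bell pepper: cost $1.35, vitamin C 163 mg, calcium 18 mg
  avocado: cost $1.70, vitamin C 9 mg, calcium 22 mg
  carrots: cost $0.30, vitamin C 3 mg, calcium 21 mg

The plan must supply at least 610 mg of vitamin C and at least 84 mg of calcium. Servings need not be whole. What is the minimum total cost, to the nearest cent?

$5.27

A basic optimal solution has at most two foods positive. Try each food alone and each pair with both targets met exactly.
bell pepper only: max(610/163, 84/18) = 4.667 servings → $6.30.
avocado only: max(610/9, 84/22) = 67.78 servings → $115.22.
carrots only: max(610/3, 84/21) = 203.3 servings → $61.00.
bell pepper + avocado with both tight: 3.699 servings and 0.7921 servings → $6.34.
bell pepper + carrots with both tight: 3.728 servings and 0.805 servings → $5.27.
avocado + carrots: the both-tight solution has a negative serving — not a feasible corner.
Cheapest feasible corner: $5.27.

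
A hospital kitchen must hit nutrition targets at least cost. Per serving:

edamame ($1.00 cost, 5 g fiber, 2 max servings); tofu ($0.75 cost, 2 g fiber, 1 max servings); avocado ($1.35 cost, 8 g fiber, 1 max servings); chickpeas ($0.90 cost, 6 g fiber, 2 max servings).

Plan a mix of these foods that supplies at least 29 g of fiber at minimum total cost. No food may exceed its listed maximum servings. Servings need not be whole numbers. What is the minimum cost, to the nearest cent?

Cost per g of fiber: chickpeas $0.1500, avocado $0.1688, edamame $0.2000, tofu $0.3750.
Take 2 servings of chickpeas: +12.0 g fiber for $1.80 (total $1.80, still need 17.0 g).
Take 1 serving of avocado: +8.0 g fiber for $1.35 (total $3.15, still need 9.0 g).
Take 1.8 servings of edamame: +9.0 g fiber for $1.80 (total $4.95, still need 0.0 g).
Greedy by cheapest-per-g is optimal for a single linear constraint, so the minimum cost is $4.95.

$4.95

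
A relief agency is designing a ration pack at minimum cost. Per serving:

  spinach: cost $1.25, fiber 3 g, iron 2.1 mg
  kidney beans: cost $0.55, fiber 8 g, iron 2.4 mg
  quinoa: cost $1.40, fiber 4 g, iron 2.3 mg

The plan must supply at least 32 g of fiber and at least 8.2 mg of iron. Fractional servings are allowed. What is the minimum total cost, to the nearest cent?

$2.20

With two linear requirements the optimum uses one or two foods; enumerate the corners.
spinach only: max(32/3, 8.2/2.1) = 10.67 servings → $13.33.
kidney beans only: max(32/8, 8.2/2.4) = 4 servings → $2.20.
quinoa only: max(32/4, 8.2/2.3) = 8 servings → $11.20.
spinach + kidney beans with both targets exact would need a negative amount; discard.
spinach + quinoa: intersection lies outside the first quadrant.
kidney beans + quinoa with both targets exact would need a negative amount; discard.
Cheapest feasible corner: $2.20.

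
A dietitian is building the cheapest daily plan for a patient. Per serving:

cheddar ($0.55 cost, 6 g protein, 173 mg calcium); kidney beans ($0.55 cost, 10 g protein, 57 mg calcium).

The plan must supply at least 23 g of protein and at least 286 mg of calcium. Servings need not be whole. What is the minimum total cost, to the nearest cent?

cheddar only: max(23/6, 286/173) = 3.833 servings → $2.11.
kidney beans only: max(23/10, 286/57) = 5.018 servings → $2.76.
cheddar + kidney beans with both tight: 1.116 servings and 1.63 servings → $1.51.
The minimum over all feasible corners is $1.51.

$1.51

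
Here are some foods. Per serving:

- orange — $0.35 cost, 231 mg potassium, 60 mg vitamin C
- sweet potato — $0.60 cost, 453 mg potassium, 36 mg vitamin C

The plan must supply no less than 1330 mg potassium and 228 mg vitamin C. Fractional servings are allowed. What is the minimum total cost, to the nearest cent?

$1.89

A basic optimal solution has at most two foods positive. Try each food alone and each pair with both targets met exactly.
orange only: max(1330/231, 228/60) = 5.758 servings → $2.02.
sweet potato only: max(1330/453, 228/36) = 6.333 servings → $3.80.
orange + sweet potato with both tight: 2.937 servings and 1.438 servings → $1.89.
So the least-cost plan costs $1.89.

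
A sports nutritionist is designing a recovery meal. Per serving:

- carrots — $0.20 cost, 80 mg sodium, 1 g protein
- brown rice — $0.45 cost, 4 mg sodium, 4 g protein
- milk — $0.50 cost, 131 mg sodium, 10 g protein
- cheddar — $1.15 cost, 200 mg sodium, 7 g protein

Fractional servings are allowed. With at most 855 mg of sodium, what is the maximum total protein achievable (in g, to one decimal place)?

855.0 g

Protein per mg sodium: brown rice 1, milk 0.07634, cheddar 0.035, carrots 0.0125.
With no serving limits, spend the whole sodium allowance on brown rice: 855 mg / 4 mg × 4 g = 855.0 g.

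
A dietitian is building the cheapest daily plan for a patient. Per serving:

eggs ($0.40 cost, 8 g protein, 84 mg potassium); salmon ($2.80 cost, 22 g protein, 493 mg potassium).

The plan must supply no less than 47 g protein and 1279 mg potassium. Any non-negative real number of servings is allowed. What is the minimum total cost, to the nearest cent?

$6.09

Check every corner: each single food scaled to meet both minima, and each pair solved so both constraints bind.
eggs only: max(47/8, 1279/84) = 15.23 servings → $6.09.
salmon only: max(47/22, 1279/493) = 2.594 servings → $7.26.
eggs + salmon with both targets exact would need a negative amount; discard.
The minimum over all feasible corners is $6.09.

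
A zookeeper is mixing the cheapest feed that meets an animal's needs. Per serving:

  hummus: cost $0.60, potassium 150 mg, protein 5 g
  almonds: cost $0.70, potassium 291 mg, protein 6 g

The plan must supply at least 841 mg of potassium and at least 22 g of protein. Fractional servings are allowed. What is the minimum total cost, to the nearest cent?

$2.57

hummus only: max(841/150, 22/5) = 5.607 servings → $3.36.
almonds only: max(841/291, 22/6) = 3.667 servings → $2.57.
hummus + almonds with both tight: 2.443 servings and 1.631 servings → $2.61.
Cheapest feasible corner: $2.57.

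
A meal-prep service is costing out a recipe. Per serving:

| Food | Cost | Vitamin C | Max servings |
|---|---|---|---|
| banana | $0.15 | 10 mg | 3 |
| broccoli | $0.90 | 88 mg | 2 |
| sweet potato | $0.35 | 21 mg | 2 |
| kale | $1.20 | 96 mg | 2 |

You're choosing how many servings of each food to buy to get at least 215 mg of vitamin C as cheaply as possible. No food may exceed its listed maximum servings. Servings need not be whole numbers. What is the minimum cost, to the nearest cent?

$2.29

Cost per mg of vitamin C: broccoli $0.0102, kale $0.0125, banana $0.0150, sweet potato $0.0167.
Take 2 servings of broccoli: +176.0 mg vitamin C for $1.80 (total $1.80, still need 39.0 mg).
Take 0.4062 servings of kale: +39.0 mg vitamin C for $0.49 (total $2.29, still need 0.0 mg).
Greedy by cheapest-per-mg is optimal for a single linear constraint, so the minimum cost is $2.29.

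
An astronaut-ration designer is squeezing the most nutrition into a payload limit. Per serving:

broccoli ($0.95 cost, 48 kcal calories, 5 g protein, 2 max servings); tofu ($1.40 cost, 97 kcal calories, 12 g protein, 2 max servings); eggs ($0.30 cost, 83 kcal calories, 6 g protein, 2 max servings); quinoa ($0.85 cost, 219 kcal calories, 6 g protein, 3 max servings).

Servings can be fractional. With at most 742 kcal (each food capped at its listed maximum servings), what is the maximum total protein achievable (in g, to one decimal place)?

Protein per kcal: tofu 0.1237, broccoli 0.1042, eggs 0.07229, quinoa 0.0274.
Take 2 servings of tofu: uses 194 kcal, +24.0 g protein (running total 24.0 g).
Take 2 servings of broccoli: uses 96 kcal, +10.0 g protein (running total 34.0 g).
Take 2 servings of eggs: uses 166 kcal, +12.0 g protein (running total 46.0 g).
Take 1.306 servings of quinoa: uses 286 kcal, +7.8 g protein (running total 53.8 g).
Filling greedily by protein-per-kcal is optimal for one linear limit, giving 53.8 g.

53.8 g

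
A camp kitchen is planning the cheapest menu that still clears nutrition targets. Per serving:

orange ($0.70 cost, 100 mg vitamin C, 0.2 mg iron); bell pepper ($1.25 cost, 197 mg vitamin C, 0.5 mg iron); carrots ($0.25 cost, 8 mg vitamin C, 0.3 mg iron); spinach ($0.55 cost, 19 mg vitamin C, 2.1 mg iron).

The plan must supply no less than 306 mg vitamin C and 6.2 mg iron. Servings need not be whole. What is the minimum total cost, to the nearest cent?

Compare the cost at each extreme point of the feasible region.
orange only: max(306/100, 6.2/0.2) = 31 servings → $21.70.
bell pepper only: max(306/197, 6.2/0.5) = 12.4 servings → $15.50.
carrots only: max(306/8, 6.2/0.3) = 38.25 servings → $9.56.
spinach only: max(306/19, 6.2/2.1) = 16.11 servings → $8.86.
orange + bell pepper with both targets exact would need a negative amount; discard.
orange + carrots with both tight: 1.486 servings and 19.68 servings → $5.96.
orange + spinach with both tight: 2.545 servings and 2.71 servings → $3.27.
bell pepper + carrots with both tight: 0.7659 servings and 19.39 servings → $5.80.
bell pepper + spinach with both tight: 1.298 servings and 2.643 servings → $3.08.
carrots + spinach: the both-tight solution has a negative serving — not a feasible corner.
Cheapest feasible corner: $3.08.

$3.08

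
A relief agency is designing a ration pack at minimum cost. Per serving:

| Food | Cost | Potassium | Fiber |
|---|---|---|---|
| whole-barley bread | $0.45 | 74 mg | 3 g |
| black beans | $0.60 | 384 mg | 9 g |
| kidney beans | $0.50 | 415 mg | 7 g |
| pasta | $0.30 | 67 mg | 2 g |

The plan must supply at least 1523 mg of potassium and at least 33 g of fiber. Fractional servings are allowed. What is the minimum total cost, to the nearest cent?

whole-barley bread only: max(1523/74, 33/3) = 20.58 servings → $9.26.
black beans only: max(1523/384, 33/9) = 3.966 servings → $2.38.
kidney beans only: max(1523/415, 33/7) = 4.714 servings → $2.36.
pasta only: max(1523/67, 33/2) = 22.73 servings → $6.82.
whole-barley bread + black beans: the both-tight solution has a negative serving — not a feasible corner.
whole-barley bread + kidney beans with both tight: 4.173 servings and 2.926 servings → $3.34.
whole-barley bread + pasta: intersection lies outside the first quadrant.
black beans + kidney beans with both tight: 2.898 servings and 0.9885 servings → $2.23.
black beans + pasta with both targets exact would need a negative amount; discard.
kidney beans + pasta with both tight: 2.313 servings and 8.404 servings → $3.68.
The minimum over all feasible corners is $2.23.

$2.23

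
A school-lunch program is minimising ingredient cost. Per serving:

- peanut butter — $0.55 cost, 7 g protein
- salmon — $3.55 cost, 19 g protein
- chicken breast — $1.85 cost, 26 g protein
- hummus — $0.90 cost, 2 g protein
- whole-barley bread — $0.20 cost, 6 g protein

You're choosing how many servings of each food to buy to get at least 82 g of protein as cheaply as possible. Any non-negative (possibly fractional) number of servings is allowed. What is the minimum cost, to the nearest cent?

Cost per g of protein: whole-barley bread $0.0333, chicken breast $0.0712, peanut butter $0.0786, salmon $0.1868, hummus $0.4500.
With no serving limits, use only whole-barley bread: 82 g / 6 g = 13.67 servings × $0.20 = $2.73.

$2.73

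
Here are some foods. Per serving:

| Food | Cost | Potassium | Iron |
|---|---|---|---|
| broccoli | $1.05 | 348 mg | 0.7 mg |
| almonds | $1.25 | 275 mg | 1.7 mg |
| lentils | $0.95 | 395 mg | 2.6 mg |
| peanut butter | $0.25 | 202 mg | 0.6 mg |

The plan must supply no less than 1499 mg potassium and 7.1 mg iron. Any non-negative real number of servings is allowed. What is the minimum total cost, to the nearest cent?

$2.71

A basic optimal solution has at most two foods positive. Try each food alone and each pair with both targets met exactly.
broccoli only: max(1499/348, 7.1/0.7) = 10.14 servings → $10.65.
almonds only: max(1499/275, 7.1/1.7) = 5.451 servings → $6.81.
lentils only: max(1499/395, 7.1/2.6) = 3.795 servings → $3.61.
peanut butter only: max(1499/202, 7.1/0.6) = 11.83 servings → $2.96.
broccoli + almonds with both tight: 1.493 servings and 3.562 servings → $6.02.
broccoli + lentils with both tight: 1.739 servings and 2.262 servings → $3.98.
broccoli + peanut butter: the both-tight solution has a negative serving — not a feasible corner.
almonds + lentils with both targets exact would need a negative amount; discard.
almonds + peanut butter with both tight: 2.998 servings and 3.34 servings → $4.58.
lentils + peanut butter with both tight: 1.856 servings and 3.792 servings → $2.71.
So the least-cost plan costs $2.71.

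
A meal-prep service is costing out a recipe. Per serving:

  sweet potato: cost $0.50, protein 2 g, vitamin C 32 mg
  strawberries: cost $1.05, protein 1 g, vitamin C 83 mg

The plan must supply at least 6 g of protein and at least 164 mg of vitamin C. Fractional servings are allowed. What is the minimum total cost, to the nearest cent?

$2.31

sweet potato only: max(6/2, 164/32) = 5.125 servings → $2.56.
strawberries only: max(6/1, 164/83) = 6 servings → $6.30.
sweet potato + strawberries with both tight: 2.493 servings and 1.015 servings → $2.31.
So the least-cost plan costs $2.31.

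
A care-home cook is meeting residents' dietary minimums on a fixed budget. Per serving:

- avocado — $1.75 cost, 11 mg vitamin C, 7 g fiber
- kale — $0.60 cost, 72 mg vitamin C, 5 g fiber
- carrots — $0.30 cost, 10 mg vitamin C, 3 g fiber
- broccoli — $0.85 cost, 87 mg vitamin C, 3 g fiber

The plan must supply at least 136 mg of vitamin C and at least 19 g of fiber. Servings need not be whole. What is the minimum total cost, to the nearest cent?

avocado only: max(136/11, 19/7) = 12.36 servings → $21.64.
kale only: max(136/72, 19/5) = 3.8 servings → $2.28.
carrots only: max(136/10, 19/3) = 13.6 servings → $4.08.
broccoli only: max(136/87, 19/3) = 6.333 servings → $5.38.
avocado + kale with both tight: 1.532 servings and 1.655 servings → $3.67.
avocado + carrots with both targets exact would need a negative amount; discard.
avocado + broccoli with both tight: 2.161 servings and 1.29 servings → $4.88.
kale + carrots with both tight: 1.313 servings and 4.145 servings → $2.03.
kale + broccoli with both targets exact would need a negative amount; discard.
carrots + broccoli with both tight: 5.39 servings and 0.9437 servings → $2.42.
Cheapest feasible corner: $2.03.

$2.03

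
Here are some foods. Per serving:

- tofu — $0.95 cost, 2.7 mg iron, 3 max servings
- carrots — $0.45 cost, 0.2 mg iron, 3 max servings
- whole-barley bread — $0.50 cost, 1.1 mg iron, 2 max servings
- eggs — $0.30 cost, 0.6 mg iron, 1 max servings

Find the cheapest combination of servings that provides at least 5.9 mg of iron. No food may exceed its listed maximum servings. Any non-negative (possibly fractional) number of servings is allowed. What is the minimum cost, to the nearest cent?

Cost per mg of iron: tofu $0.3519, whole-barley bread $0.4545, eggs $0.5000, carrots $2.2500.
Take 2.185 servings of tofu: +5.9 mg iron for $2.08 (total $2.08, still need 0.0 mg).
Filling from the cheapest source first is optimal under one linear minimum: $2.08.

$2.08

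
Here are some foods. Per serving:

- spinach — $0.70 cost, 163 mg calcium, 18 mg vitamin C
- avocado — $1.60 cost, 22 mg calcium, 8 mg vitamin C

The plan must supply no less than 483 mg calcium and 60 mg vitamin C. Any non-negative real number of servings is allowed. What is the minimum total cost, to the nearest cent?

This is a tiny linear program; its minimum lies at a vertex of the feasible set. List the vertices and price them.
spinach only: max(483/163, 60/18) = 3.333 servings → $2.33.
avocado only: max(483/22, 60/8) = 21.95 servings → $35.13.
spinach + avocado with both tight: 2.802 servings and 1.196 servings → $3.87.
The minimum over all feasible corners is $2.33.

$2.33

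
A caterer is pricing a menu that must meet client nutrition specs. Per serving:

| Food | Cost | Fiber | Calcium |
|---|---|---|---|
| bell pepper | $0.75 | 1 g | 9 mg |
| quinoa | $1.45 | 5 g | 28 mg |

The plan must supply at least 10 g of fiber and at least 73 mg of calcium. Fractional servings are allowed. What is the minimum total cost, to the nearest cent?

Compare the cost at each extreme point of the feasible region.
bell pepper only: max(10/1, 73/9) = 10 servings → $7.50.
quinoa only: max(10/5, 73/28) = 2.607 servings → $3.78.
bell pepper + quinoa with both tight: 5 servings and 1 serving → $5.20.
Cheapest feasible corner: $3.78.

$3.78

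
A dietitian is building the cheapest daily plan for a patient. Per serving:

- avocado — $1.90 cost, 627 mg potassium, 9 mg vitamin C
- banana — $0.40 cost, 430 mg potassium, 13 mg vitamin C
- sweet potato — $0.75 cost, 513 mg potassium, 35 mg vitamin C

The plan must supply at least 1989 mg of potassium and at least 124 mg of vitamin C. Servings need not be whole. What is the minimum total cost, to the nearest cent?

avocado only: max(1989/627, 124/9) = 13.78 servings → $26.18.
banana only: max(1989/430, 124/13) = 9.538 servings → $3.82.
sweet potato only: max(1989/513, 124/35) = 3.877 servings → $2.91.
avocado + banana with both targets exact would need a negative amount; discard.
avocado + sweet potato with both tight: 0.3464 servings and 3.454 servings → $3.25.
banana + sweet potato with both tight: 0.7163 servings and 3.277 servings → $2.74.
So the least-cost plan costs $2.74.

$2.74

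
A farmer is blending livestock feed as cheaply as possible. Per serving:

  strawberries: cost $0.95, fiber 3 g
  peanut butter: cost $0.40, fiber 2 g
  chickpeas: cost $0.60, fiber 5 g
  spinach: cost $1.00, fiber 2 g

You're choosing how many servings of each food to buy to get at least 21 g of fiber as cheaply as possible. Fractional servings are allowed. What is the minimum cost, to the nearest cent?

$2.52

Cost per g of fiber: chickpeas $0.1200, peanut butter $0.2000, strawberries $0.3167, spinach $0.5000.
With no serving limits, use only chickpeas: 21 g / 5 g = 4.2 servings × $0.60 = $2.52.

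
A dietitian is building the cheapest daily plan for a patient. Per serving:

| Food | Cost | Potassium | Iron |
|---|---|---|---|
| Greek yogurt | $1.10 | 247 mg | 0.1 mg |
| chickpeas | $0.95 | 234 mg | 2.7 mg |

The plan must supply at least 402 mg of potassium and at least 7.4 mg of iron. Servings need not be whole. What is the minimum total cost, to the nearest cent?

$2.60

With two linear requirements the optimum uses one or two foods; enumerate the corners.
Greek yogurt only: max(402/247, 7.4/0.1) = 74 servings → $81.40.
chickpeas only: max(402/234, 7.4/2.7) = 2.741 servings → $2.60.
Greek yogurt + chickpeas: the both-tight solution has a negative serving — not a feasible corner.
Cheapest feasible corner: $2.60.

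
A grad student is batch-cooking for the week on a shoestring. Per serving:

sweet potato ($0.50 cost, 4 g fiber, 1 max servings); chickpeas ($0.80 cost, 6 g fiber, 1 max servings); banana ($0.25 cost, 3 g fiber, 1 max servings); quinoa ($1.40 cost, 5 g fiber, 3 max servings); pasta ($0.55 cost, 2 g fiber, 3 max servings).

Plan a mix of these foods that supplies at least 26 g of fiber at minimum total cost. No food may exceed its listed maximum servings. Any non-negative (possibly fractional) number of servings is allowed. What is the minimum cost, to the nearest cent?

Cost per g of fiber: banana $0.0833, sweet potato $0.1250, chickpeas $0.1333, pasta $0.2750, quinoa $0.2800.
Take 1 serving of banana: +3.0 g fiber for $0.25 (total $0.25, still need 23.0 g).
Take 1 serving of sweet potato: +4.0 g fiber for $0.50 (total $0.75, still need 19.0 g).
Take 1 serving of chickpeas: +6.0 g fiber for $0.80 (total $1.55, still need 13.0 g).
Take 3 servings of pasta: +6.0 g fiber for $1.65 (total $3.20, still need 7.0 g).
Take 1.4 servings of quinoa: +7.0 g fiber for $1.96 (total $5.16, still need 0.0 g).
Filling from the cheapest source first is optimal under one linear minimum: $5.16.

$5.16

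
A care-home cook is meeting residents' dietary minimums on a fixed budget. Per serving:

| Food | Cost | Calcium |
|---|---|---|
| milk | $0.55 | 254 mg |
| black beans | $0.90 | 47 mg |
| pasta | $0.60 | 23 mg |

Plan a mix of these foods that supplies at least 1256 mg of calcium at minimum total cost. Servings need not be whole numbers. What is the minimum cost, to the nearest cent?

Cost per mg of calcium: milk $0.0022, black beans $0.0191, pasta $0.0261.
With no serving limits, use only milk: 1256 mg / 254 mg = 4.945 servings × $0.55 = $2.72.

$2.72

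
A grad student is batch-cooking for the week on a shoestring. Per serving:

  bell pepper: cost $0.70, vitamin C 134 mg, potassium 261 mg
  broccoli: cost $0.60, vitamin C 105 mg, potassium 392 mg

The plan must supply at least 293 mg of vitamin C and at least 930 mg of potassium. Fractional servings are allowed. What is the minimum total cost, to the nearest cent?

Check every corner: each single food scaled to meet both minima, and each pair solved so both constraints bind.
bell pepper only: max(293/134, 930/261) = 3.563 servings → $2.49.
broccoli only: max(293/105, 930/392) = 2.79 servings → $1.67.
bell pepper + broccoli with both tight: 0.6849 servings and 1.916 servings → $1.63.
Cheapest feasible corner: $1.63.

$1.63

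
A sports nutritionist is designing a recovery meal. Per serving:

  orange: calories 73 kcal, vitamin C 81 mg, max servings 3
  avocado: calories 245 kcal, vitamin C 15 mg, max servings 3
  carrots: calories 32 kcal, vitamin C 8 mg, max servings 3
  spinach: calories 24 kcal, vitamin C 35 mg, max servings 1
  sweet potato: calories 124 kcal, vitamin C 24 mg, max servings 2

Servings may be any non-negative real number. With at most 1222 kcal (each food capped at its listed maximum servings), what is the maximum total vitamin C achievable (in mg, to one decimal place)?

388.9 mg

Vitamin C per kcal: spinach 1.458, orange 1.11, carrots 0.25, sweet potato 0.1935, avocado 0.06122.
Take 1 serving of spinach: uses 24 kcal, +35.0 mg vitamin C (running total 35.0 mg).
Take 3 servings of orange: uses 219 kcal, +243.0 mg vitamin C (running total 278.0 mg).
Take 3 servings of carrots: uses 96 kcal, +24.0 mg vitamin C (running total 302.0 mg).
Take 2 servings of sweet potato: uses 248 kcal, +48.0 mg vitamin C (running total 350.0 mg).
Take 2.592 servings of avocado: uses 635 kcal, +38.9 mg vitamin C (running total 388.9 mg).
Greedy by best ratio exhausts the calories allowance optimally: 388.9 mg.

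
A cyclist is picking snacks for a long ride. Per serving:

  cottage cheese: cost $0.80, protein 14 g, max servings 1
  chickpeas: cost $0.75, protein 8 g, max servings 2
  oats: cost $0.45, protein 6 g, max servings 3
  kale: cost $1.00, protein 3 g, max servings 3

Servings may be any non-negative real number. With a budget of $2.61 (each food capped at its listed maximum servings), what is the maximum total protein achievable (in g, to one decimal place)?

36.9 g

Protein per dollar: cottage cheese 17.5, oats 13.33, chickpeas 10.67, kale 3.
Take 1 serving of cottage cheese: spends $0.80, +14.0 g protein (running total 14.0 g).
Take 3 servings of oats: spends $1.35, +18.0 g protein (running total 32.0 g).
Take 0.6133 servings of chickpeas: spends $0.46, +4.9 g protein (running total 36.9 g).
Filling greedily by protein-per-dollar is optimal for one linear limit, giving 36.9 g.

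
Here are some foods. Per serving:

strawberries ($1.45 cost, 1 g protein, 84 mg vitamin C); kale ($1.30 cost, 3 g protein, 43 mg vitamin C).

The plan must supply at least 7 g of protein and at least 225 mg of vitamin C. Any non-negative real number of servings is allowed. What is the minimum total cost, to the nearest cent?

At the optimum either one food covers both requirements or two foods hit both targets exactly; no other combination can be cheaper.
strawberries only: max(7/1, 225/84) = 7 servings → $10.15.
kale only: max(7/3, 225/43) = 5.233 servings → $6.80.
strawberries + kale with both tight: 1.789 servings and 1.737 servings → $4.85.
So the least-cost plan costs $4.85.

$4.85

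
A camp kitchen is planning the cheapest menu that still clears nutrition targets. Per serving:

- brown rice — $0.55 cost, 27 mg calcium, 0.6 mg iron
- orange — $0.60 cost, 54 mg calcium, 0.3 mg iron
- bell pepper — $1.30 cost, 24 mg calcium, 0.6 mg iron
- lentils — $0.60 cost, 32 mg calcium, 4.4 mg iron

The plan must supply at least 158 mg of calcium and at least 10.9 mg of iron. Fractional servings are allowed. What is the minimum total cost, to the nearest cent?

$2.34

This is a tiny linear program; its minimum lies at a vertex of the feasible set. List the vertices and price them.
brown rice only: max(158/27, 10.9/0.6) = 18.17 servings → $9.99.
orange only: max(158/54, 10.9/0.3) = 36.33 servings → $21.80.
bell pepper only: max(158/24, 10.9/0.6) = 18.17 servings → $23.62.
lentils only: max(158/32, 10.9/4.4) = 4.938 servings → $2.96.
brown rice + orange: intersection lies outside the first quadrant.
brown rice + bell pepper: the both-tight solution has a negative serving — not a feasible corner.
brown rice + lentils with both tight: 3.478 servings and 2.003 servings → $3.11.
orange + bell pepper with both targets exact would need a negative amount; discard.
orange + lentils with both tight: 1.519 servings and 2.374 servings → $2.34.
bell pepper + lentils with both tight: 4.009 servings and 1.931 servings → $6.37.
The minimum over all feasible corners is $2.34.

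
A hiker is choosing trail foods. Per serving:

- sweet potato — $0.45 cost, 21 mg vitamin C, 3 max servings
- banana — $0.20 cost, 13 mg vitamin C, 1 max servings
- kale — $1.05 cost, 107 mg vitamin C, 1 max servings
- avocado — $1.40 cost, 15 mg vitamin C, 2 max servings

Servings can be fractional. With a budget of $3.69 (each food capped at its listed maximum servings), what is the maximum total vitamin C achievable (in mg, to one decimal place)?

Vitamin C per dollar: kale 101.9, banana 65, sweet potato 46.67, avocado 10.71.
Take 1 serving of kale: spends $1.05, +107.0 mg vitamin C (running total 107.0 mg).
Take 1 serving of banana: spends $0.20, +13.0 mg vitamin C (running total 120.0 mg).
Take 3 servings of sweet potato: spends $1.35, +63.0 mg vitamin C (running total 183.0 mg).
Take 0.7786 servings of avocado: spends $1.09, +11.7 mg vitamin C (running total 194.7 mg).
Filling greedily by vitamin C-per-dollar is optimal for one linear limit, giving 194.7 mg.

194.7 mg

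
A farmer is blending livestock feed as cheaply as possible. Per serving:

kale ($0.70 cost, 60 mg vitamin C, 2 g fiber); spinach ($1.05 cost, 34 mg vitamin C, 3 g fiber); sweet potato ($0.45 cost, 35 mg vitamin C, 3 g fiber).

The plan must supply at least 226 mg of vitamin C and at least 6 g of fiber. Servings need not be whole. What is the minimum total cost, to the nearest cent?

Two binding constraints pin down two serving amounts, so the optimal mix uses at most two foods. The candidates are each food alone (scaled to the tighter of vitamin C/fiber) and each pair with both constraints tight.
kale only: max(226/60, 6/2) = 3.767 servings → $2.64.
spinach only: max(226/34, 6/3) = 6.647 servings → $6.98.
sweet potato only: max(226/35, 6/3) = 6.457 servings → $2.91.
kale + spinach: intersection lies outside the first quadrant.
kale + sweet potato: intersection lies outside the first quadrant.
spinach + sweet potato: intersection lies outside the first quadrant.
Cheapest feasible corner: $2.64.

$2.64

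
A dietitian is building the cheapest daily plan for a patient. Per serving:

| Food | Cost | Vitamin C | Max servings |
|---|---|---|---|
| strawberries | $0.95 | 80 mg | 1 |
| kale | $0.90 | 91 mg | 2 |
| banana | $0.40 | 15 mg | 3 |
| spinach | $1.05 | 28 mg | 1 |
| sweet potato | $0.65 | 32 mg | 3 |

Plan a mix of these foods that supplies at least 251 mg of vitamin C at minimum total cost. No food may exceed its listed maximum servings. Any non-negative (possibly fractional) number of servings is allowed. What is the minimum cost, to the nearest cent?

$2.62

Cost per mg of vitamin C: kale $0.0099, strawberries $0.0119, sweet potato $0.0203, banana $0.0267, spinach $0.0375.
Take 2 servings of kale: +182.0 mg vitamin C for $1.80 (total $1.80, still need 69.0 mg).
Take 0.8625 servings of strawberries: +69.0 mg vitamin C for $0.82 (total $2.62, still need 0.0 mg).
Greedy by cheapest-per-mg is optimal for a single linear constraint, so the minimum cost is $2.62.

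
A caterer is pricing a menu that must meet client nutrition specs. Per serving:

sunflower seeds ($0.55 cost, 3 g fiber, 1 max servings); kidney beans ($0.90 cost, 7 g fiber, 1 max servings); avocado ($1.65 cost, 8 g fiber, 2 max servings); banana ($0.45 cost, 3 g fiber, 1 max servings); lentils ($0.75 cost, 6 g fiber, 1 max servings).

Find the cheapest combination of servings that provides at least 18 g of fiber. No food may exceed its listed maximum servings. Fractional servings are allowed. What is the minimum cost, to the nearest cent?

Cost per g of fiber: lentils $0.1250, kidney beans $0.1286, banana $0.1500, sunflower seeds $0.1833, avocado $0.2062.
Take 1 serving of lentils: +6.0 g fiber for $0.75 (total $0.75, still need 12.0 g).
Take 1 serving of kidney beans: +7.0 g fiber for $0.90 (total $1.65, still need 5.0 g).
Take 1 serving of banana: +3.0 g fiber for $0.45 (total $2.10, still need 2.0 g).
Take 0.6667 servings of sunflower seeds: +2.0 g fiber for $0.37 (total $2.47, still need 0.0 g).
Filling from the cheapest source first is optimal under one linear minimum: $2.47.

$2.47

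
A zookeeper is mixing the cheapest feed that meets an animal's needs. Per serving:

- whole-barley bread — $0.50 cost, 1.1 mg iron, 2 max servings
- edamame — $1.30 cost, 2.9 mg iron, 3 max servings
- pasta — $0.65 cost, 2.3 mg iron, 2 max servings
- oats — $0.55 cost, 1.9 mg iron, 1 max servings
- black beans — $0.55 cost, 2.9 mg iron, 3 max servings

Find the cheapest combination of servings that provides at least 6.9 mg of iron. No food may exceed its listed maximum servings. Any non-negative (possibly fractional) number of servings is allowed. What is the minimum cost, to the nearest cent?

$1.31

Cost per mg of iron: black beans $0.1897, pasta $0.2826, oats $0.2895, edamame $0.4483, whole-barley bread $0.4545.
Take 2.379 servings of black beans: +6.9 mg iron for $1.31 (total $1.31, still need 0.0 mg).
Greedy by cheapest-per-mg is optimal for a single linear constraint, so the minimum cost is $1.31.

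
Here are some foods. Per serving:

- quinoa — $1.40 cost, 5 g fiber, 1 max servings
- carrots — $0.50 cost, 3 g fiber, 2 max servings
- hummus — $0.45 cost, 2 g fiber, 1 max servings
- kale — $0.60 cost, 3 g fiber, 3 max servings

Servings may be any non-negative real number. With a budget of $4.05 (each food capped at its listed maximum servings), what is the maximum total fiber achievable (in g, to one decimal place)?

Fiber per dollar: carrots 6, kale 5, hummus 4.444, quinoa 3.571.
Take 2 servings of carrots: spends $1.00, +6.0 g fiber (running total 6.0 g).
Take 3 servings of kale: spends $1.80, +9.0 g fiber (running total 15.0 g).
Take 1 serving of hummus: spends $0.45, +2.0 g fiber (running total 17.0 g).
Take 0.5714 servings of quinoa: spends $0.80, +2.9 g fiber (running total 19.9 g).
Filling greedily by fiber-per-dollar is optimal for one linear limit, giving 19.9 g.

19.9 g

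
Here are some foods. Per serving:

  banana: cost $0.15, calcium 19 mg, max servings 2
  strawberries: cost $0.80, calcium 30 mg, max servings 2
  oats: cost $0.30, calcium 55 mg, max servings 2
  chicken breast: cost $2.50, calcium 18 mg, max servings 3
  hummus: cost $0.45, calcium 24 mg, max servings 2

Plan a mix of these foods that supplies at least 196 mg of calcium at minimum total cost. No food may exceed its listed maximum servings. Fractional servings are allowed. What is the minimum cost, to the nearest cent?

Cost per mg of calcium: oats $0.0055, banana $0.0079, hummus $0.0187, strawberries $0.0267, chicken breast $0.1389.
Take 2 servings of oats: +110.0 mg calcium for $0.60 (total $0.60, still need 86.0 mg).
Take 2 servings of banana: +38.0 mg calcium for $0.30 (total $0.90, still need 48.0 mg).
Take 2 servings of hummus: +48.0 mg calcium for $0.90 (total $1.80, still need 0.0 mg).
Filling from the cheapest source first is optimal under one linear minimum: $1.80.

$1.80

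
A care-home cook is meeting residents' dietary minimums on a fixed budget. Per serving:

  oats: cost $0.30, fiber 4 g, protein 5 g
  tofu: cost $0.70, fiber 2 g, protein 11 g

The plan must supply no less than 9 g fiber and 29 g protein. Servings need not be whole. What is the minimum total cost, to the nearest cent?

For a min-cost LP with two ≥-constraints, a basic feasible solution has at most two positive variables.
oats only: max(9/4, 29/5) = 5.8 servings → $1.74.
tofu only: max(9/2, 29/11) = 4.5 servings → $3.15.
oats + tofu with both tight: 1.206 servings and 2.088 servings → $1.82.
Cheapest feasible corner: $1.74.

$1.74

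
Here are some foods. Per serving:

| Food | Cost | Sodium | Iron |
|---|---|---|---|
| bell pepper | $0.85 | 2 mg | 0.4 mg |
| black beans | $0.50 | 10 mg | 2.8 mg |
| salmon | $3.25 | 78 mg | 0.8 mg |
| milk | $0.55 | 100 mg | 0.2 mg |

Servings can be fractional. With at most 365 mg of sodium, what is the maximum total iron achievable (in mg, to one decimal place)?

Iron per mg sodium: black beans 0.28, bell pepper 0.2, salmon 0.01026, milk 0.002.
With no serving limits, spend the whole sodium allowance on black beans: 365 mg / 10 mg × 2.8 mg = 102.2 mg.

102.2 mg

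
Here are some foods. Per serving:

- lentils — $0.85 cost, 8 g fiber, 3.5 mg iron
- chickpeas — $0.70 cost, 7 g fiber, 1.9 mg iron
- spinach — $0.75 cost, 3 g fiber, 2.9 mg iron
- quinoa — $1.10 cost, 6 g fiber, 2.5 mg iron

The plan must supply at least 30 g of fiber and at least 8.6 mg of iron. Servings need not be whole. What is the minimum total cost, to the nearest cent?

$3.02

The cheapest plan sits at a corner of the feasible region — with two constraints it uses at most two foods.
lentils only: max(30/8, 8.6/3.5) = 3.75 servings → $3.19.
chickpeas only: max(30/7, 8.6/1.9) = 4.526 servings → $3.17.
spinach only: max(30/3, 8.6/2.9) = 10 servings → $7.50.
quinoa only: max(30/6, 8.6/2.5) = 5 servings → $5.50.
lentils + chickpeas with both tight: 0.3441 servings and 3.892 servings → $3.02.
lentils + spinach with both targets exact would need a negative amount; discard.
lentils + quinoa with both targets exact would need a negative amount; discard.
chickpeas + spinach with both tight: 4.192 servings and 0.2192 servings → $3.10.
chickpeas + quinoa with both tight: 3.836 servings and 0.5246 servings → $3.26.
spinach + quinoa with both targets exact would need a negative amount; discard.
The minimum over all feasible corners is $3.02.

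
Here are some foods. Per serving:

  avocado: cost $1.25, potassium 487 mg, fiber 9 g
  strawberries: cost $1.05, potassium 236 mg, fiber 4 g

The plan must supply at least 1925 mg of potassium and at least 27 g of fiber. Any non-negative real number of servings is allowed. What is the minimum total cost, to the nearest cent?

For a min-cost LP with two ≥-constraints, a basic feasible solution has at most two positive variables.
avocado only: max(1925/487, 27/9) = 3.953 servings → $4.94.
strawberries only: max(1925/236, 27/4) = 8.157 servings → $8.56.
avocado + strawberries with both targets exact would need a negative amount; discard.
Cheapest feasible corner: $4.94.

$4.94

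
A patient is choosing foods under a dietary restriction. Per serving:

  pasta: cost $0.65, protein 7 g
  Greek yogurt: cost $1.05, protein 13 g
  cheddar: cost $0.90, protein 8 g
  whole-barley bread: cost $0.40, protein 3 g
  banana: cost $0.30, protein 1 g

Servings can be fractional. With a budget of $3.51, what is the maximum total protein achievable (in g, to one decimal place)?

43.5 g

Protein per dollar: Greek yogurt 12.38, pasta 10.77, cheddar 8.889, whole-barley bread 7.5, banana 3.333.
With no serving limits, spend the whole cost allowance on Greek yogurt: $3.51 / $1.05 × 13 g = 43.5 g.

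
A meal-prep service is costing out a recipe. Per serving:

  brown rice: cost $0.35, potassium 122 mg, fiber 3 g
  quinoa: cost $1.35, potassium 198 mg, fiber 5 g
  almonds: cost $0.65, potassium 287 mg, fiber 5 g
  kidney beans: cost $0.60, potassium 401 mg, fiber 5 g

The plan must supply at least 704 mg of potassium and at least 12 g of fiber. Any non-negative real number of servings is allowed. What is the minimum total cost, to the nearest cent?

$1.42

This is a tiny linear program; its minimum lies at a vertex of the feasible set. List the vertices and price them.
brown rice only: max(704/122, 12/3) = 5.77 servings → $2.02.
quinoa only: max(704/198, 12/5) = 3.556 servings → $4.80.
almonds only: max(704/287, 12/5) = 2.453 servings → $1.59.
kidney beans only: max(704/401, 12/5) = 2.4 servings → $1.44.
brown rice + quinoa: the both-tight solution has a negative serving — not a feasible corner.
brown rice + almonds: intersection lies outside the first quadrant.
brown rice + kidney beans with both tight: 2.179 servings and 1.093 servings → $1.42.
quinoa + almonds: intersection lies outside the first quadrant.
quinoa + kidney beans with both tight: 1.273 servings and 1.127 servings → $2.39.
almonds + kidney beans with both tight: 2.267 servings and 0.1333 servings → $1.55.
Cheapest feasible corner: $1.42.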